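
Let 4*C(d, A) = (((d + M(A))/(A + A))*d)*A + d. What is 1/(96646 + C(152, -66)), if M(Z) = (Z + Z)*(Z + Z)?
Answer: 1/430628 ≈ 2.3222e-6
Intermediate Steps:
M(Z) = 4*Z² (M(Z) = (2*Z)*(2*Z) = 4*Z²)
C(d, A) = d/4 + d*(d + 4*A²)/8 (C(d, A) = ((((d + 4*A²)/(A + A))*d)*A + d)/4 = ((((d + 4*A²)/((2*A)))*d)*A + d)/4 = ((((d + 4*A²)*(1/(2*A)))*d)*A + d)/4 = ((((d + 4*A²)/(2*A))*d)*A + d)/4 = ((d*(d + 4*A²)/(2*A))*A + d)/4 = (d*(d + 4*A²)/2 + d)/4 = (d + d*(d + 4*A²)/2)/4 = d/4 + d*(d + 4*A²)/8)
1/(96646 + C(152, -66)) = 1/(96646 + (⅛)*152*(2 + 152 + 4*(-66)²)) = 1/(96646 + (⅛)*152*(2 + 152 + 4*4356)) = 1/(96646 + (⅛)*152*(2 + 152 + 17424)) = 1/(96646 + (⅛)*152*17578) = 1/(96646 + 333982) = 1/430628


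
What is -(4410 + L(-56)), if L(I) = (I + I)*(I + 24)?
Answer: -7994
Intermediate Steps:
L(I) = 2*I*(24 + I) (L(I) = (2*I)*(24 + I) = 2*I*(24 + I))
-(4410 + L(-56)) = -(4410 + 2*(-56)*(24 - 56)) = -(4410 + 2*(-56)*(-32)) = -(4410 + 3584) = -1*7994 = -7994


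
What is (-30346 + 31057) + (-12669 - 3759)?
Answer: -15717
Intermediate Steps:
(-30346 + 31057) + (-12669 - 3759) = 711 - 16428 = -15717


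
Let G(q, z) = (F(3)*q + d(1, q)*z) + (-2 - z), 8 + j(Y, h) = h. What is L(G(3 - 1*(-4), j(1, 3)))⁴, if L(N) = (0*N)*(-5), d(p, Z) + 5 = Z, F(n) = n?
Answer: 0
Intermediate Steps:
j(Y, h) = -8 + h
d(p, Z) = -5 + Z
G(q, z) = -2 - z + 3*q + z*(-5 + q) (G(q, z) = (3*q + (-5 + q)*z) + (-2 - z) = (3*q + z*(-5 + q)) + (-2 - z) = -2 - z + 3*q + z*(-5 + q))
L(N) = 0 (L(N) = 0*(-5) = 0)
L(G(3 - 1*(-4), j(1, 3)))⁴ = 0⁴ = 0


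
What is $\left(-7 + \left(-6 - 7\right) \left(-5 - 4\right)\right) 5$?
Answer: $550$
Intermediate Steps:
$\left(-7 + \left(-6 - 7\right) \left(-5 - 4\right)\right) 5 = \left(-7 - -117\right) 5 = \left(-7 + 117\right) 5 = 110 \cdot 5 = 550$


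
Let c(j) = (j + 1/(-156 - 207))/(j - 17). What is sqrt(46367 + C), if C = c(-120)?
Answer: 13*sqrt(5607890322)/4521 ≈ 215.33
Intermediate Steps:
c(j) = (-1/363 + j)/(-17 + j) (c(j) = (j + 1/(-363))/(-17 + j) = (j - 1/363)/(-17 + j) = (-1/363 + j)/(-17 + j))
C = 43561/49731 (C = (-1/363 - 120)/(-17 - 120) = -43561/363/(-137) = -1/137*(-43561/363) = 43561/49731 ≈ 0.87593)
sqrt(46367 + C) = sqrt(46367 + 43561/49731) = sqrt(2305920838/49731) = 13*sqrt(5607890322)/4521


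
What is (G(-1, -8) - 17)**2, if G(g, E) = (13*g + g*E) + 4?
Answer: 324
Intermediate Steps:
G(g, E) = 4 + 13*g + E*g (G(g, E) = (13*g + E*g) + 4 = 4 + 13*g + E*g)
(G(-1, -8) - 17)**2 = ((4 + 13*(-1) - 8*(-1)) - 17)**2 = ((4 - 13 + 8) - 17)**2 = (-1 - 17)**2 = (-18)**2 = 324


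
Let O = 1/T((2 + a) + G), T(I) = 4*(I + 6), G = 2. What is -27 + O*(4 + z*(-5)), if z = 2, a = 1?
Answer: -597/22 ≈ -27.136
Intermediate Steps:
T(I) = 24 + 4*I (T(I) = 4*(6 + I) = 24 + 4*I)
O = 1/44 (O = 1/(24 + 4*((2 + 1) + 2)) = 1/(24 + 4*(3 + 2)) = 1/(24 + 4*5) = 1/(24 + 20) = 1/44 ≈ 0.022727)
-27 + O*(4 + z*(-5)) = -27 + (4 + 2*(-5))/44 = -27 + (4 - 10)/44 = -27 + (1/44)*(-6) = -27 - 3/22 = -597/22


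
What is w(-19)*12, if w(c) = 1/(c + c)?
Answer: -6/19 ≈ -0.31579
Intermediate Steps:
w(c) = 1/(2*c)
w(-19)*12 = ((½)/(-19))*12 = ((½)*(-1/19))*12 = -1/38*12 = -6/19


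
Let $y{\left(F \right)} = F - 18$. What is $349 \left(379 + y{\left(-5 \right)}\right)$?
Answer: $124244$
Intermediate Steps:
$y{\left(F \right)} = -18 + F$ ($y{\left(F \right)} = F - 18 = -18 + F$)
$349 \left(379 + y{\left(-5 \right)}\right) = 349 \left(379 - 23\right) = 349 \cdot 356 = 124244$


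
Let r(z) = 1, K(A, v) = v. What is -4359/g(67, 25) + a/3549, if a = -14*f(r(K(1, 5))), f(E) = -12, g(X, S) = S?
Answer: -736471/4225 ≈ -174.31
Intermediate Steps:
a = 168 (a = -14*(-12) = 168)
-4359/g(67, 25) + a/3549 = -4359/25 + 168/3549 = -4359*1/25 + 168*(1/3549) = -4359/25 + 8/169 = -736471/4225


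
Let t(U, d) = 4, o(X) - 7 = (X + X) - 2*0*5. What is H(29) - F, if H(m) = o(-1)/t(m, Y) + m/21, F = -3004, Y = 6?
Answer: 252557/84 ≈ 3006.6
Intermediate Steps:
o(X) = 7 + 2*X (o(X) = 7 + ((X + X) - 2*0*5) = 7 + (2*X + 0*5) = 7 + (2*X + 0) = 7 + 2*X)
H(m) = 5/4 + m/21 (H(m) = (7 + 2*(-1))/4 + m/21 = (7 - 2)*(¼) + m*(1/21) = 5*(¼) + m/21 = 5/4 + m/21)
H(29) - F = (5/4 + (1/21)*29) - 1*(-3004) = (5/4 + 29/21) + 3004 = 221/84 + 3004 = 252557/84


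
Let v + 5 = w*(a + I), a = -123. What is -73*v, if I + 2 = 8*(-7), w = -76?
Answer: -1003823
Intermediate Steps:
I = -58 (I = -2 + 8*(-7) = -2 - 56 = -58)
v = 13751 (v = -5 - 76*(-123 - 58) = -5 - 76*(-181) = -5 + 13756 = 13751)
-73*v = -73*13751 = -1003823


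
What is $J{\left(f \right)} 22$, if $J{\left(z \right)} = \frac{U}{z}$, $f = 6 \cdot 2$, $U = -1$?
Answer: $- \frac{11}{6} \approx -1.8333$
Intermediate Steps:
$f = 12$
$J{\left(z \right)} = - \frac{1}{z}$
$J{\left(f \right)} 22 = - \frac{1}{12} \cdot 22 = \left(-1\right) \frac{1}{12} \cdot 22 = \left(- \frac{1}{12}\right) 22 = - \frac{11}{6}$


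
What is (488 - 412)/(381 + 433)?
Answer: 38/407 ≈ 0.093366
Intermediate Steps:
(488 - 412)/(381 + 433) = 76/814 = 76*(1/814) = 38/407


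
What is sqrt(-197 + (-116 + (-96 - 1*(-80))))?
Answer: I*sqrt(329) ≈ 18.138*I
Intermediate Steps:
sqrt(-197 + (-116 + (-96 - 1*(-80)))) = sqrt(-197 + (-116 + (-96 + 80))) = sqrt(-197 + (-116 - 16)) = sqrt(-197 - 132) = sqrt(-329) = I*sqrt(329)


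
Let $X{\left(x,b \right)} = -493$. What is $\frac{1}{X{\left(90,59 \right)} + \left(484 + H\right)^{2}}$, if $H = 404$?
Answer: $\frac{1}{788051} \approx 1.269 \cdot 10^{-6}$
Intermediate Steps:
$\frac{1}{X{\left(90,59 \right)} + \left(484 + H\right)^{2}} = \frac{1}{-493 + \left(484 + 404\right)^{2}} = \frac{1}{-493 + 888^{2}} = \frac{1}{-493 + 788544} = \frac{1}{788051}$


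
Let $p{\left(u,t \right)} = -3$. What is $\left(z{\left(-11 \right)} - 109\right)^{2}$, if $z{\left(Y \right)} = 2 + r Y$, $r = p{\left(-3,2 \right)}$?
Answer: $5476$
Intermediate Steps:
$r = -3$
$z{\left(Y \right)} = 2 - 3 Y$
$\left(z{\left(-11 \right)} - 109\right)^{2} = \left(\left(2 - -33\right) - 109\right)^{2} = \left(\left(2 + 33\right) - 109\right)^{2} = \left(35 - 109\right)^{2} = \left(-74\right)^{2} = 5476$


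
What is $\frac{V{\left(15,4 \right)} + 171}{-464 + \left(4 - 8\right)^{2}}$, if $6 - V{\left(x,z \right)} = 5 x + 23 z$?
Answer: $- \frac{5}{224} \approx -0.022321$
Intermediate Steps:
$V{\left(x,z \right)} = 6 - 23 z - 5 x$ ($V{\left(x,z \right)} = 6 - \left(5 x + 23 z\right) = 6 - 23 z - 5 x$)
$\frac{V{\left(15,4 \right)} + 171}{-464 + \left(4 - 8\right)^{2}} = \frac{\left(6 - 92 - 75\right) + 171}{-464 + \left(4 - 8\right)^{2}} = \frac{\left(6 - 92 - 75\right) + 171}{-464 + \left(-4\right)^{2}} = \frac{-161 + 171}{-464 + 16} = \frac{10}{-448} = 10 \left(- \frac{1}{448}\right) = - \frac{5}{224}$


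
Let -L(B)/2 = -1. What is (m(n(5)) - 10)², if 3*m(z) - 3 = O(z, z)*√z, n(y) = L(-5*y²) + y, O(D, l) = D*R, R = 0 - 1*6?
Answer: 1453 + 252*√7 ≈ 2119.7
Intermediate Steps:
R = -6 (R = 0 - 6 = -6)
L(B) = 2 (L(B) = -2*(-1) = 2)
O(D, l) = -6*D (O(D, l) = D*(-6) = -6*D)
n(y) = 2 + y
m(z) = 1 - 2*z^(3/2) (m(z) = 1 + ((-6*z)*√z)/3 = 1 + (-6*z^(3/2))/3 = 1 - 2*z^(3/2))
(m(n(5)) - 10)² = ((1 - 2*(2 + 5)^(3/2)) - 10)² = ((1 - 14*√7) - 10)² = (-9 - 14*√7)²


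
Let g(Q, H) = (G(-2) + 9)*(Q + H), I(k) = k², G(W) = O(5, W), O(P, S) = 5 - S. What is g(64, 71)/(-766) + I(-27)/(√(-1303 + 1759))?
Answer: -1080/383 + 243*√114/76 ≈ 31.319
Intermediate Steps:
G(W) = 5 - W
g(Q, H) = 16*H + 16*Q (g(Q, H) = ((5 - 1*(-2)) + 9)*(Q + H) = ((5 + 2) + 9)*(H + Q) = (7 + 9)*(H + Q) = 16*(H + Q) = 16*H + 16*Q)
g(64, 71)/(-766) + I(-27)/(√(-1303 + 1759)) = (16*71 + 16*64)/(-766) + (-27)²/(√(-1303 + 1759)) = (1136 + 1024)*(-1/766) + 729/(√456) = 2160*(-1/766) + 729/((2*√114)) = -1080/383 + 729*(√114/228) = -1080/383 + 243*√114/76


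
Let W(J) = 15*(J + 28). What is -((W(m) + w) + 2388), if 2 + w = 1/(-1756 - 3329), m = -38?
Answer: -11370059/5085 ≈ -2236.0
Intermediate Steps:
w = -10171/5085 (w = -2 + 1/(-1756 - 3329) = -2 + 1/(-5085) = -2 - 1/5085 = -10171/5085 ≈ -2.0002)
W(J) = 420 + 15*J (W(J) = 15*(28 + J) = 420 + 15*J)
-((W(m) + w) + 2388) = -(((420 + 15*(-38)) - 10171/5085) + 2388) = -(((420 - 570) - 10171/5085) + 2388) = -((-150 - 10171/5085) + 2388) = -(-772921/5085 + 2388) = -1*11370059/5085 = -11370059/5085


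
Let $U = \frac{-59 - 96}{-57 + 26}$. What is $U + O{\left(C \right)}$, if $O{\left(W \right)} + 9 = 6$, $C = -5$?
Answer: $2$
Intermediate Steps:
$O{\left(W \right)} = -3$ ($O{\left(W \right)} = -9 + 6 = -3$)
$U = 5$ ($U = - \frac{155}{-31} = \left(-155\right) \left(- \frac{1}{31}\right) = 5$)
$U + O{\left(C \right)} = 5 - 3 = 2$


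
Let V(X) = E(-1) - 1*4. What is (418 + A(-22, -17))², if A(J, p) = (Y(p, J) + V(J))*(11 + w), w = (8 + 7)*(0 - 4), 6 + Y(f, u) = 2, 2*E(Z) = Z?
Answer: 2785561/4 ≈ 6.9639e+5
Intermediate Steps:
E(Z) = Z/2
V(X) = -9/2 (V(X) = (½)*(-1) - 1*4 = -½ - 4 = -9/2)
Y(f, u) = -4 (Y(f, u) = -6 + 2 = -4)
w = -60 (w = 15*(-4) = -60)
A(J, p) = 833/2 (A(J, p) = (-4 - 9/2)*(11 - 60) = -17/2*(-49) = 833/2)
(418 + A(-22, -17))² = (418 + 833/2)² = (1669/2)² = 2785561/4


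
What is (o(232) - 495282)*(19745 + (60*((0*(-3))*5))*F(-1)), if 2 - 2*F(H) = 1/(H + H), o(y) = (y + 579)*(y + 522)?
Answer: 2294605940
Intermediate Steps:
o(y) = (522 + y)*(579 + y) (o(y) = (579 + y)*(522 + y) = (522 + y)*(579 + y))
F(H) = 1 - 1/(4*H) (F(H) = 1 - 1/(2*(H + H)) = 1 - 1/(2*H)/2 = 1 - 1/(4*H))
(o(232) - 495282)*(19745 + (60*((0*(-3))*5))*F(-1)) = ((302238 + 232² + 1101*232) - 495282)*(19745 + (60*((0*(-3))*5))*((-¼ - 1)/(-1))) = ((302238 + 53824 + 255432) - 495282)*(19745 + (60*(0*5))*(-1*(-5/4))) = (611494 - 495282)*(19745 + (60*0)*(5/4)) = 116212*(19745 + 0*(5/4)) = 116212*(19745 + 0) = 116212*19745 = 2294605940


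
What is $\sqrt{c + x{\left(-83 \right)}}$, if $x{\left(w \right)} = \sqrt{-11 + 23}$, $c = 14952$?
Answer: $\sqrt{14952 + 2 \sqrt{3}} \approx 122.29$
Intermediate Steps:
$x{\left(w \right)} = 2 \sqrt{3}$ ($x{\left(w \right)} = \sqrt{12} = 2 \sqrt{3}$)
$\sqrt{c + x{\left(-83 \right)}} = \sqrt{14952 + 2 \sqrt{3}}$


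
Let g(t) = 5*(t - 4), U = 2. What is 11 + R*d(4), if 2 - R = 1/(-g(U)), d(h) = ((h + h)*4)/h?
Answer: 131/5 ≈ 26.200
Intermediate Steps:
g(t) = -20 + 5*t (g(t) = 5*(-4 + t) = -20 + 5*t)
d(h) = 8 (d(h) = ((2*h)*4)/h = (8*h)/h = 8)
R = 19/10 (R = 2 - 1/((-(-20 + 5*2))) = 2 - 1/((-(-20 + 10))) = 2 - 1/((-1*(-10))) = 2 - 1/10 = 19/10 ≈ 1.9000)
11 + R*d(4) = 11 + (19/10)*8 = 11 + 76/5 = 131/5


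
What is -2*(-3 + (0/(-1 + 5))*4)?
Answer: 6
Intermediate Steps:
-2*(-3 + (0/(-1 + 5))*4) = -2*(-3 + (0/4)*4) = -2*(-3 + (0*(¼))*4) = -2*(-3 + 0*4) = -2*(-3 + 0) = -2*(-3) = 6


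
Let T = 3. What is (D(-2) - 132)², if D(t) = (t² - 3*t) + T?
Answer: 14161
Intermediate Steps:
D(t) = 3 + t² - 3*t (D(t) = (t² - 3*t) + 3 = 3 + t² - 3*t)
(D(-2) - 132)² = ((3 + (-2)² - 3*(-2)) - 132)² = ((3 + 4 + 6) - 132)² = (13 - 132)² = (-119)² = 14161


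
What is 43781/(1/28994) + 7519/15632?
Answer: 19843046867967/15632 ≈ 1.2694e+9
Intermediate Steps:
43781/(1/28994) + 7519/15632 = 43781/(1/28994) + 7519*(1/15632) = 43781*28994 + 7519/15632 = 1269386314 + 7519/15632 = 19843046867967/15632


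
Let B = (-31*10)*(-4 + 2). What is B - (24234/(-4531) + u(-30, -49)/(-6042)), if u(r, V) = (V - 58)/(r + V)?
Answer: 1352459081189/2162727858 ≈ 625.35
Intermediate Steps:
u(r, V) = (-58 + V)/(V + r)
B = 620 (B = -310*(-2) = 620)
B - (24234/(-4531) + u(-30, -49)/(-6042)) = 620 - (24234/(-4531) + ((-58 - 49)/(-49 - 30))/(-6042)) = 620 - (24234*(-1/4531) + (-107/(-79))*(-1/6042)) = 620 - (-24234/4531 - 1/79*(-107)*(-1/6042)) = 620 - (-24234/4531 + (107/79)*(-1/6042)) = 620 - (-24234/4531 - 107/477318) = 620 - 1*(-11567809229/2162727858) = 620 + 11567809229/2162727858 = 1352459081189/2162727858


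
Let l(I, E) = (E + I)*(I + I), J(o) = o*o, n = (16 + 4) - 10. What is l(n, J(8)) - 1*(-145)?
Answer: 1625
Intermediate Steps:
n = 10 (n = 20 - 10 = 10)
J(o) = o²
l(I, E) = 2*I*(E + I) (l(I, E) = (E + I)*(2*I) = 2*I*(E + I))
l(n, J(8)) - 1*(-145) = 2*10*(8² + 10) - 1*(-145) = 2*10*(64 + 10) + 145 = 2*10*74 + 145 = 1480 + 145 = 1625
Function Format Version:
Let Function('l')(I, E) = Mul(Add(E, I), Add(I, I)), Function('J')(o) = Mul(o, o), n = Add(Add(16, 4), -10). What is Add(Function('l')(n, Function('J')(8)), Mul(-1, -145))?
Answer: 1625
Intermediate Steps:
n = 10 (n = Add(20, -10) = 10)
Function('J')(o) = Pow(o, 2)
Function('l')(I, E) = Mul(2, I, Add(E, I)) (Function('l')(I, E) = Mul(Add(E, I), Mul(2, I)) = Mul(2, I, Add(E, I)))
Add(Function('l')(n, Function('J')(8)), Mul(-1, -145)) = Add(Mul(2, 10, Add(Pow(8, 2), 10)), Mul(-1, -145)) = Add(Mul(2, 10, Add(64, 10)), 145) = Add(Mul(2, 10, 74), 145) = Add(1480, 145) = 1625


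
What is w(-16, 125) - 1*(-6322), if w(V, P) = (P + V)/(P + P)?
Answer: 1580609/250 ≈ 6322.4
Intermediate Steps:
w(V, P) = (P + V)/(2*P) (w(V, P) = (P + V)/((2*P)) = (P + V)*(1/(2*P)) = (P + V)/(2*P))
w(-16, 125) - 1*(-6322) = (½)*(125 - 16)/125 - 1*(-6322) = (½)*(1/125)*109 + 6322 = 109/250 + 6322 = 1580609/250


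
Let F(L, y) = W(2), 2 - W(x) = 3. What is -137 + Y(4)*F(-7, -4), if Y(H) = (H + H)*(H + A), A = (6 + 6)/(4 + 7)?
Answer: -1955/11 ≈ -177.73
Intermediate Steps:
W(x) = -1 (W(x) = 2 - 1*3 = 2 - 3 = -1)
F(L, y) = -1
A = 12/11 ≈ 1.0909
Y(H) = 2*H*(12/11 + H) (Y(H) = (H + H)*(H + 12/11) = (2*H)*(12/11 + H) = 2*H*(12/11 + H))
-137 + Y(4)*F(-7, -4) = -137 + ((2/11)*4*(12 + 11*4))*(-1) = -137 + ((2/11)*4*(12 + 44))*(-1) = -137 + ((2/11)*4*56)*(-1) = -137 + (448/11)*(-1) = -137 - 448/11 = -1955/11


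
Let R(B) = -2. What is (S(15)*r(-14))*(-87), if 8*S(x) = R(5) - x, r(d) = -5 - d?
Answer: 13311/8 ≈ 1663.9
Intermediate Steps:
S(x) = -1/4 - x/8 (S(x) = (-2 - x)/8 = -1/4 - x/8)
(S(15)*r(-14))*(-87) = ((-1/4 - 1/8*15)*(-5 - 1*(-14)))*(-87) = ((-1/4 - 15/8)*(-5 + 14))*(-87) = -17/8*9*(-87) = -153/8*(-87) = 13311/8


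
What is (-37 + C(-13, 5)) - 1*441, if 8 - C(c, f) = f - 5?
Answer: -470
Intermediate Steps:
C(c, f) = 13 - f (C(c, f) = 8 - (f - 5) = 8 - (-5 + f) = 8 + (5 - f) = 13 - f)
(-37 + C(-13, 5)) - 1*441 = (-37 + (13 - 1*5)) - 1*441 = (-37 + (13 - 5)) - 441 = (-37 + 8) - 441 = -29 - 441 = -470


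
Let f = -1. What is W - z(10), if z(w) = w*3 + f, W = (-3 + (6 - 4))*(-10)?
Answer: -19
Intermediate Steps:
W = 10 (W = (-3 + 2)*(-10) = -1*(-10) = 10)
z(w) = -1 + 3*w (z(w) = w*3 - 1 = 3*w - 1 = -1 + 3*w)
W - z(10) = 10 - (-1 + 3*10) = 10 - (-1 + 30) = 10 - 1*29 = 10 - 29 = -19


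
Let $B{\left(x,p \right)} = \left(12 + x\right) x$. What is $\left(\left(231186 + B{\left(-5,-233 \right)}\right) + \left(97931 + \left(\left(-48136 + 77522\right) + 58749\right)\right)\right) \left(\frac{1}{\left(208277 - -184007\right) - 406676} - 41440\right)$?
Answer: $- \frac{248830088349377}{14392} \approx -1.7289 \cdot 10^{10}$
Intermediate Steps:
$B{\left(x,p \right)} = x \left(12 + x\right)$
$\left(\left(231186 + B{\left(-5,-233 \right)}\right) + \left(97931 + \left(\left(-48136 + 77522\right) + 58749\right)\right)\right) \left(\frac{1}{\left(208277 - -184007\right) - 406676} - 41440\right) = \left(\left(231186 - 5 \left(12 - 5\right)\right) + \left(97931 + \left(\left(-48136 + 77522\right) + 58749\right)\right)\right) \left(\frac{1}{\left(208277 - -184007\right) - 406676} - 41440\right) = \left(\left(231186 - 35\right) + \left(97931 + \left(29386 + 58749\right)\right)\right) \left(\frac{1}{\left(208277 + 184007\right) - 406676} - 41440\right) = \left(\left(231186 - 35\right) + \left(97931 + 88135\right)\right) \left(\frac{1}{392284 - 406676} - 41440\right) = \left(231151 + 186066\right) \left(\frac{1}{-14392} - 41440\right) = 417217 \left(- \frac{1}{14392} - 41440\right) = 417217 \left(- \frac{596404481}{14392}\right) = - \frac{248830088349377}{14392}$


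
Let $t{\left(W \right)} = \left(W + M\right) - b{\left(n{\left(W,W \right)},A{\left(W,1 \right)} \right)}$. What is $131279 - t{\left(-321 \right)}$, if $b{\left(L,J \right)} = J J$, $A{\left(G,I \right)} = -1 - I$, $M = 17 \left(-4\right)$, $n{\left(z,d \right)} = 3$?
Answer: $131672$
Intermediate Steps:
$M = -68$
$b{\left(L,J \right)} = J^{2}$
$t{\left(W \right)} = -72 + W$ ($t{\left(W \right)} = \left(W - 68\right) - \left(-1 - 1\right)^{2} = \left(-68 + W\right) - \left(-1 - 1\right)^{2} = \left(-68 + W\right) - \left(-2\right)^{2} = \left(-68 + W\right) - 4 = -72 + W$)
$131279 - t{\left(-321 \right)} = 131279 - \left(-72 - 321\right) = 131279 - -393 = 131279 + 393 = 131672$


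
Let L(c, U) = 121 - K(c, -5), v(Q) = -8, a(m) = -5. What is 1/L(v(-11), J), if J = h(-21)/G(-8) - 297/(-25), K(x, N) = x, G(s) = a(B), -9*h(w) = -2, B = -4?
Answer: 1/129 ≈ 0.0077519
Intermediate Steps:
h(w) = 2/9 (h(w) = -⅑*(-2) = 2/9)
G(s) = -5
J = 2663/225 (J = (2/9)/(-5) - 297/(-25) = (2/9)*(-⅕) - 297*(-1/25) = -2/45 + 297/25 = 2663/225 ≈ 11.836)
L(c, U) = 121 - c
1/L(v(-11), J) = 1/(121 - 1*(-8)) = 1/(121 + 8) = 1/129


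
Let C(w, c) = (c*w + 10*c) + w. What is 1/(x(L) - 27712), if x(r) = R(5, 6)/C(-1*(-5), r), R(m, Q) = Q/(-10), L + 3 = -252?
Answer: -19100/529299197 ≈ -3.6085e-5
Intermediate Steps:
L = -255 (L = -3 - 252 = -255)
R(m, Q) = -Q/10 (R(m, Q) = Q*(-⅒) = -Q/10)
C(w, c) = w + 10*c + c*w (C(w, c) = (10*c + c*w) + w = w + 10*c + c*w)
x(r) = -3/(5*(5 + 15*r)) (x(r) = (-⅒*6)/(-1*(-5) + 10*r + r*(-1*(-5))) = -3/(5*(5 + 10*r + r*5)) = -3/(5*(5 + 10*r + 5*r)) = -3/(5*(5 + 15*r)))
1/(x(L) - 27712) = 1/(-3/(25 + 75*(-255)) - 27712) = 1/(-3/(25 - 19125) - 27712) = 1/(-3/(-19100) - 27712) = 1/(-3*(-1/19100) - 27712) = 1/(3/19100 - 27712) = 1/(-529299197/19100) = -19100/529299197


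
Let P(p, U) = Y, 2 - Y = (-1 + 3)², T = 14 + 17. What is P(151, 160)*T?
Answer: -62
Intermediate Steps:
T = 31
Y = -2 (Y = 2 - (-1 + 3)² = 2 - 1*2² = 2 - 1*4 = 2 - 4 = -2)
P(p, U) = -2
P(151, 160)*T = -2*31 = -62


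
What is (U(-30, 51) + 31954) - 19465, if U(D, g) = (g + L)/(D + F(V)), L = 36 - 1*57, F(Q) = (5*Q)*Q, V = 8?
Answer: 362184/29 ≈ 12489.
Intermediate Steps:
F(Q) = 5*Q²
L = -21 (L = 36 - 57 = -21)
U(D, g) = (-21 + g)/(320 + D) (U(D, g) = (g - 21)/(D + 5*8²) = (-21 + g)/(D + 5*64) = (-21 + g)/(D + 320) = (-21 + g)/(320 + D))
(U(-30, 51) + 31954) - 19465 = ((-21 + 51)/(320 - 30) + 31954) - 19465 = (30/290 + 31954) - 19465 = ((1/290)*30 + 31954) - 19465 = (3/29 + 31954) - 19465 = 926669/29 - 19465 = 362184/29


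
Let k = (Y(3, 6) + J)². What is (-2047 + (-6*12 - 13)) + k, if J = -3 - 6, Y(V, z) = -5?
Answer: -1936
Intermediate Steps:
J = -9
k = 196 (k = (-5 - 9)² = (-14)² = 196)
(-2047 + (-6*12 - 13)) + k = (-2047 + (-6*12 - 13)) + 196 = (-2047 + (-72 - 13)) + 196 = (-2047 - 85) + 196 = -2132 + 196 = -1936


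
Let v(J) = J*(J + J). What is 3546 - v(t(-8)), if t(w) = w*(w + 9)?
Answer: 3418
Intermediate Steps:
t(w) = w*(9 + w)
v(J) = 2*J² (v(J) = J*(2*J) = 2*J²)
3546 - v(t(-8)) = 3546 - 2*(-8*(9 - 8))² = 3546 - 2*(-8*1)² = 3546 - 2*(-8)² = 3546 - 2*64 = 3546 - 1*128 = 3546 - 128 = 3418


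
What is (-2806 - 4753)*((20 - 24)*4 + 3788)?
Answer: -28512548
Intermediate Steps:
(-2806 - 4753)*((20 - 24)*4 + 3788) = -7559*(-4*4 + 3788) = -7559*(-16 + 3788) = -7559*3772 = -28512548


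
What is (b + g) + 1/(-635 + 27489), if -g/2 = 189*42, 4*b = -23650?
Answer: -292554189/13427 ≈ -21789.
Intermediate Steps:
b = -11825/2 (b = (¼)*(-23650) = -11825/2 ≈ -5912.5)
g = -15876 (g = -378*42 = -2*7938 = -15876)
(b + g) + 1/(-635 + 27489) = (-11825/2 - 15876) + 1/(-635 + 27489) = -43577/2 + 1/26854 = -292554189/13427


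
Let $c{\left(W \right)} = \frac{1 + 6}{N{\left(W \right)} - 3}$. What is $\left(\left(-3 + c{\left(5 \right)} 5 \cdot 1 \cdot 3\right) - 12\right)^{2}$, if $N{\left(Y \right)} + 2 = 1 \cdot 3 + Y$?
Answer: $400$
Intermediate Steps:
$N{\left(Y \right)} = 1 + Y$ ($N{\left(Y \right)} = -2 + \left(1 \cdot 3 + Y\right) = -2 + \left(3 + Y\right) = 1 + Y$)
$c{\left(W \right)} = \frac{7}{-2 + W}$ ($c{\left(W \right)} = \frac{1 + 6}{\left(1 + W\right) - 3} = \frac{7}{-2 + W}$)
$\left(\left(-3 + c{\left(5 \right)} 5 \cdot 1 \cdot 3\right) - 12\right)^{2} = \left(\left(-3 + \frac{7}{-2 + 5} \cdot 5 \cdot 1 \cdot 3\right) - 12\right)^{2} = \left(\left(-3 + \frac{7}{3} \cdot 5 \cdot 1 \cdot 3\right) - 12\right)^{2} = \left(\left(-3 + \frac{35}{3} \cdot 1 \cdot 3\right) - 12\right)^{2} = \left(\left(-3 + \frac{35}{3} \cdot 3\right) - 12\right)^{2} = \left(\left(-3 + 35\right) - 12\right)^{2} = \left(32 - 12\right)^{2} = 20^{2} = 400$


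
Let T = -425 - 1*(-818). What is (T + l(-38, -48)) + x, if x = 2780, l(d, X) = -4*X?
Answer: 3365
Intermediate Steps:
T = 393 (T = -425 + 818 = 393)
(T + l(-38, -48)) + x = (393 - 4*(-48)) + 2780 = (393 + 192) + 2780 = 585 + 2780 = 3365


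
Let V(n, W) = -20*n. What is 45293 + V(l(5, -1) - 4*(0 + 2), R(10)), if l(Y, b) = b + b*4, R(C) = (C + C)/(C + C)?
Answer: 45553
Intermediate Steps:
R(C) = 1 (R(C) = (2*C)/((2*C)) = (2*C)*(1/(2*C)) = 1)
l(Y, b) = 5*b (l(Y, b) = b + 4*b = 5*b)
45293 + V(l(5, -1) - 4*(0 + 2), R(10)) = 45293 - 20*(5*(-1) - 4*(0 + 2)) = 45293 - 20*(-5 - 4*2) = 45293 - 20*(-5 - 8) = 45293 - 20*(-13) = 45293 + 260 = 45553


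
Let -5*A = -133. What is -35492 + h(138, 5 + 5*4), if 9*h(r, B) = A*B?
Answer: -318763/9 ≈ -35418.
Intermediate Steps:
A = 133/5 (A = -⅕*(-133) = 133/5 ≈ 26.600)
h(r, B) = 133*B/45 (h(r, B) = (133*B/5)/9 = 133*B/45)
-35492 + h(138, 5 + 5*4) = -35492 + 133*(5 + 5*4)/45 = -35492 + 133*(5 + 20)/45 = -35492 + (133/45)*25 = -35492 + 665/9 = -318763/9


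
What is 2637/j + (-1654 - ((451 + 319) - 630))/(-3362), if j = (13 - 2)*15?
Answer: 1526934/92455 ≈ 16.515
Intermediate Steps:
j = 165 (j = 11*15 = 165)
2637/j + (-1654 - ((451 + 319) - 630))/(-3362) = 2637/165 + (-1654 - ((451 + 319) - 630))/(-3362) = 2637*(1/165) + (-1654 - (770 - 630))*(-1/3362) = 879/55 + (-1654 - 1*140)*(-1/3362) = 879/55 + (-1654 - 140)*(-1/3362) = 879/55 - 1794*(-1/3362) = 879/55 + 897/1681 = 1526934/92455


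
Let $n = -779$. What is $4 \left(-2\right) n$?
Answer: $6232$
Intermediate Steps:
$4 \left(-2\right) n = 4 \left(-2\right) \left(-779\right) = \left(-8\right) \left(-779\right) = 6232$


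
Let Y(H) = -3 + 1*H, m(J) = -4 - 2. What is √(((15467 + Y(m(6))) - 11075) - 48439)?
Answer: 2*I*√11014 ≈ 209.9*I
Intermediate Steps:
m(J) = -6
Y(H) = -3 + H
√(((15467 + Y(m(6))) - 11075) - 48439) = √(((15467 + (-3 - 6)) - 11075) - 48439) = √(((15467 - 9) - 11075) - 48439) = √((15458 - 11075) - 48439) = √(4383 - 48439) = √(-44056) = 2*I*√11014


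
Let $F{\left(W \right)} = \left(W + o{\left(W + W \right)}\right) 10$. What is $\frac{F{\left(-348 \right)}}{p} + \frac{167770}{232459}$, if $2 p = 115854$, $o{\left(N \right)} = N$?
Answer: $\frac{2430513610}{4488550831} \approx 0.54149$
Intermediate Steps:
$p = 57927$ ($p = \frac{1}{2} \cdot 115854 = 57927$)
$F{\left(W \right)} = 30 W$ ($F{\left(W \right)} = \left(W + \left(W + W\right)\right) 10 = \left(W + 2 W\right) 10 = 3 W 10 = 30 W$)
$\frac{F{\left(-348 \right)}}{p} + \frac{167770}{232459} = \frac{30 \left(-348\right)}{57927} + \frac{167770}{232459} = \left(-10440\right) \frac{1}{57927} + 167770 \cdot \frac{1}{232459} = - \frac{3480}{19309} + \frac{167770}{232459} = \frac{2430513610}{4488550831}$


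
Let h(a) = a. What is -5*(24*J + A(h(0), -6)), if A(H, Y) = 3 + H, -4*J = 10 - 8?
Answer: 45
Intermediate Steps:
J = -1/2 (J = -(10 - 8)/4 = -1/4*2 = -1/2 ≈ -0.50000)
-5*(24*J + A(h(0), -6)) = -5*(24*(-1/2) + (3 + 0)) = -5*(-12 + 3) = -5*(-9) = 45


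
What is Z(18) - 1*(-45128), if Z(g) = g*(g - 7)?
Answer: 45326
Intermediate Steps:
Z(g) = g*(-7 + g)
Z(18) - 1*(-45128) = 18*(-7 + 18) - 1*(-45128) = 18*11 + 45128 = 198 + 45128 = 45326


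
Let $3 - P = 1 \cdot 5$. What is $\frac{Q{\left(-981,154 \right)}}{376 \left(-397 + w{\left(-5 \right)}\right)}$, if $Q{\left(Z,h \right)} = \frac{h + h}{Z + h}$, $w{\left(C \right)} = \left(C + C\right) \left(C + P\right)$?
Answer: $\frac{77}{25420326} \approx 3.0291 \cdot 10^{-6}$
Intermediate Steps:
$P = -2$ ($P = 3 - 1 \cdot 5 = 3 - 5 = -2$)
$w{\left(C \right)} = 2 C \left(-2 + C\right)$ ($w{\left(C \right)} = \left(C + C\right) \left(C - 2\right) = 2 C \left(-2 + C\right)$)
$Q{\left(Z,h \right)} = \frac{2 h}{Z + h}$
$\frac{Q{\left(-981,154 \right)}}{376 \left(-397 + w{\left(-5 \right)}\right)} = \frac{2 \cdot 154 \frac{1}{-981 + 154}}{376 \left(-397 + 2 \left(-5\right) \left(-2 - 5\right)\right)} = \frac{2 \cdot 154 \frac{1}{-827}}{376 \left(-397 + 2 \left(-5\right) \left(-7\right)\right)} = \frac{2 \cdot 154 \left(- \frac{1}{827}\right)}{376 \left(-397 + 70\right)} = - \frac{308}{827 \cdot 376 \left(-327\right)} = - \frac{308}{827 \left(-122952\right)} = \left(- \frac{308}{827}\right) \left(- \frac{1}{122952}\right) = \frac{77}{25420326}$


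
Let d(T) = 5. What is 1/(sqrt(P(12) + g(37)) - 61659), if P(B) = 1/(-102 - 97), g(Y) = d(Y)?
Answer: -12270141/756564622925 - sqrt(197806)/756564622925 ≈ -1.6219e-5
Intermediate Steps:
g(Y) = 5
P(B) = -1/199 (P(B) = 1/(-199) = -1/199)
1/(sqrt(P(12) + g(37)) - 61659) = 1/(sqrt(-1/199 + 5) - 61659) = 1/(sqrt(994/199) - 61659) = 1/(sqrt(197806)/199 - 61659) = 1/(-61659 + sqrt(197806)/199)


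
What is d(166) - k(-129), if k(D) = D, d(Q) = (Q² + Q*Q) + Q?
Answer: 55407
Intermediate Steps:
d(Q) = Q + 2*Q² (d(Q) = (Q² + Q²) + Q = 2*Q² + Q = Q + 2*Q²)
d(166) - k(-129) = 166*(1 + 2*166) - 1*(-129) = 166*(1 + 332) + 129 = 166*333 + 129 = 55278 + 129 = 55407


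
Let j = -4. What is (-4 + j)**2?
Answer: 64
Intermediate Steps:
(-4 + j)**2 = (-4 - 4)**2 = (-8)**2 = 64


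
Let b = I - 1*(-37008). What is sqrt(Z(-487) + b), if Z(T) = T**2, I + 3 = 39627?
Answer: sqrt(313801) ≈ 560.18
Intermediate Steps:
I = 39624 (I = -3 + 39627 = 39624)
b = 76632 (b = 39624 - 1*(-37008) = 39624 + 37008 = 76632)
sqrt(Z(-487) + b) = sqrt((-487)**2 + 76632) = sqrt(237169 + 76632) = sqrt(313801)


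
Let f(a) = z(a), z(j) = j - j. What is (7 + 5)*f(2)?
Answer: 0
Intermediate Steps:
z(j) = 0
f(a) = 0
(7 + 5)*f(2) = (7 + 5)*0 = 12*0 = 0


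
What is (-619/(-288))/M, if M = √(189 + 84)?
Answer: 619*√273/78624 ≈ 0.13008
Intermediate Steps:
M = √273 ≈ 16.523
(-619/(-288))/M = (-619/(-288))/(√273) = (-619*(-1/288))*(√273/273) = 619*(√273/273)/288 = 619*√273/78624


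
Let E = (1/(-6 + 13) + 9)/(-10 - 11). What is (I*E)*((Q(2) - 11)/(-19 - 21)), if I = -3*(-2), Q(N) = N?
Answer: -144/245 ≈ -0.58776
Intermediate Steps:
I = 6
E = -64/147 (E = (1/7 + 9)/(-21) = (⅐ + 9)*(-1/21) = (64/7)*(-1/21) = -64/147 ≈ -0.43537)
(I*E)*((Q(2) - 11)/(-19 - 21)) = (6*(-64/147))*((2 - 11)/(-19 - 21)) = -(-1152)/(49*(-40)) = -(-1152)*(-1)/(49*40) = -128/49*9/40 = -144/245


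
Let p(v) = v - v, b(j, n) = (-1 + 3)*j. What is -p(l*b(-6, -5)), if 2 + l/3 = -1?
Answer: 0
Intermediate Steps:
l = -9 (l = -6 + 3*(-1) = -6 - 3 = -9)
b(j, n) = 2*j
p(v) = 0
-p(l*b(-6, -5)) = -1*0 = 0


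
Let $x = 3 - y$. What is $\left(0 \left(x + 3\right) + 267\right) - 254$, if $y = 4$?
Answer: $13$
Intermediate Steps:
$x = -1$ ($x = 3 - 4 = -1$)
$\left(0 \left(x + 3\right) + 267\right) - 254 = \left(0 \left(-1 + 3\right) + 267\right) - 254 = \left(0 \cdot 2 + 267\right) - 254 = \left(0 + 267\right) - 254 = 267 - 254 = 13$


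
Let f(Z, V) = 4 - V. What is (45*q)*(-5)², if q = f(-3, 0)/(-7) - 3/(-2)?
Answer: 14625/14 ≈ 1044.6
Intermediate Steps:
q = 13/14 (q = (4 - 1*0)/(-7) - 3/(-2) = (4 + 0)*(-⅐) - 3*(-½) = 4*(-⅐) + 3/2 = -4/7 + 3/2 = 13/14 ≈ 0.92857)
(45*q)*(-5)² = (45*(13/14))*(-5)² = (585/14)*25 = 14625/14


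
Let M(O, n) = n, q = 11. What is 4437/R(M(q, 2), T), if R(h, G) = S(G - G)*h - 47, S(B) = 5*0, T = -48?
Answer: -4437/47 ≈ -94.404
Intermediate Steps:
S(B) = 0
R(h, G) = -47 (R(h, G) = 0*h - 47 = 0 - 47 = -47)
4437/R(M(q, 2), T) = 4437/(-47) = 4437*(-1/47) = -4437/47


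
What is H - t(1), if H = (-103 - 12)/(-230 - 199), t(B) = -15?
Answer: 6550/429 ≈ 15.268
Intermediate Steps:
H = 115/429 (H = -115/(-429) = -115*(-1/429) = 115/429 ≈ 0.26807)
H - t(1) = 115/429 - 1*(-15) = 115/429 + 15 = 6550/429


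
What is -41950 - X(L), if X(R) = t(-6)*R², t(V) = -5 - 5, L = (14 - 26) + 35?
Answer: -36660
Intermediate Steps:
L = 23 (L = -12 + 35 = 23)
t(V) = -10
X(R) = -10*R²
-41950 - X(L) = -41950 - (-10)*23² = -41950 - (-10)*529 = -41950 - 1*(-5290) = -41950 + 5290 = -36660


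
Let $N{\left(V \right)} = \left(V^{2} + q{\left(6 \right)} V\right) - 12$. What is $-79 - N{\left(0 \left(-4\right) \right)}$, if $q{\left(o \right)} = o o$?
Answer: $-67$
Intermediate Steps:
$q{\left(o \right)} = o^{2}$
$N{\left(V \right)} = -12 + V^{2} + 36 V$ ($N{\left(V \right)} = \left(V^{2} + 6^{2} V\right) - 12 = \left(V^{2} + 36 V\right) - 12 = -12 + V^{2} + 36 V$)
$-79 - N{\left(0 \left(-4\right) \right)} = -79 - \left(-12 + \left(0 \left(-4\right)\right)^{2} + 36 \cdot 0 \left(-4\right)\right) = -79 - \left(-12 + 0^{2} + 36 \cdot 0\right) = -79 - \left(-12 + 0 + 0\right) = -79 - -12 = -79 + 12 = -67$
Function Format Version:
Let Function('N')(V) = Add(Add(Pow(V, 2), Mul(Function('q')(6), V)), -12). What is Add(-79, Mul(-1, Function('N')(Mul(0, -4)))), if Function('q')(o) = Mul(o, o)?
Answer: -67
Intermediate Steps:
Function('q')(o) = Pow(o, 2)
Function('N')(V) = Add(-12, Pow(V, 2), Mul(36, V)) (Function('N')(V) = Add(Add(Pow(V, 2), Mul(Pow(6, 2), V)), -12) = Add(Add(Pow(V, 2), Mul(36, V)), -12) = Add(-12, Pow(V, 2), Mul(36, V)))
Add(-79, Mul(-1, Function('N')(Mul(0, -4)))) = Add(-79, Mul(-1, Add(-12, Pow(Mul(0, -4), 2), Mul(36, Mul(0, -4))))) = Add(-79, Mul(-1, Add(-12, Pow(0, 2), Mul(36, 0)))) = Add(-79, Mul(-1, Add(-12, 0, 0))) = Add(-79, Mul(-1, -12)) = Add(-79, 12) = -67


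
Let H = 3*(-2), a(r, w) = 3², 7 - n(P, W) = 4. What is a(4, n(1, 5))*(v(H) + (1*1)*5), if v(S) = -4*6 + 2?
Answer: -153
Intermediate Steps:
n(P, W) = 3 (n(P, W) = 7 - 1*4 = 7 - 4 = 3)
a(r, w) = 9
H = -6
v(S) = -22 (v(S) = -24 + 2 = -22)
a(4, n(1, 5))*(v(H) + (1*1)*5) = 9*(-22 + (1*1)*5) = 9*(-22 + 1*5) = 9*(-22 + 5) = 9*(-17) = -153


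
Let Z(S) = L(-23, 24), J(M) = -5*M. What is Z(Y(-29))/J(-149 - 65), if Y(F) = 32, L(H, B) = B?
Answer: 12/535 ≈ 0.022430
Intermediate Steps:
Z(S) = 24
Z(Y(-29))/J(-149 - 65) = 24/((-5*(-149 - 65))) = 24/((-5*(-214))) = 24/1070 = 24*(1/1070) = 12/535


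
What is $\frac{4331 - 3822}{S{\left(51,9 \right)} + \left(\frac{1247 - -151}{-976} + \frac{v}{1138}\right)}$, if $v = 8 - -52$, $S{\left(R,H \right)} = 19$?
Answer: $\frac{141335048}{4892677} \approx 28.887$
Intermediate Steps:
$v = 60$ ($v = 8 + 52 = 60$)
$\frac{4331 - 3822}{S{\left(51,9 \right)} + \left(\frac{1247 - -151}{-976} + \frac{v}{1138}\right)} = \frac{4331 - 3822}{19 + \left(\frac{1247 - -151}{-976} + \frac{60}{1138}\right)} = \frac{509}{19 + \left(\left(1247 + 151\right) \left(- \frac{1}{976}\right) + 60 \cdot \frac{1}{1138}\right)} = \frac{509}{19 + \left(1398 \left(- \frac{1}{976}\right) + \frac{30}{569}\right)} = \frac{509}{19 + \left(- \frac{699}{488} + \frac{30}{569}\right)} = \frac{509}{19 - \frac{383091}{277672}} = \frac{509}{\frac{4892677}{277672}} = 509 \cdot \frac{277672}{4892677} = \frac{141335048}{4892677}$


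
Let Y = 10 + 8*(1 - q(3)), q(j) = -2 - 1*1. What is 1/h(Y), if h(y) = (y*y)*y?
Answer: 1/74088 ≈ 1.3497e-5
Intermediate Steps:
q(j) = -3 (q(j) = -2 - 1 = -3)
Y = 42 (Y = 10 + 8*(1 - 1*(-3)) = 10 + 8*(1 + 3) = 10 + 8*4 = 10 + 32 = 42)
h(y) = y³ (h(y) = y²*y = y³)
1/h(Y) = 1/(42³) = 1/74088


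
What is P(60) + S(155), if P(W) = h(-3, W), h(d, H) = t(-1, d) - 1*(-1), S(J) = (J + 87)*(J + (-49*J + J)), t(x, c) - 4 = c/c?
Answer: -1762964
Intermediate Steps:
t(x, c) = 5 (t(x, c) = 4 + c/c = 4 + 1 = 5)
S(J) = -47*J*(87 + J) (S(J) = (87 + J)*(J - 48*J) = (87 + J)*(-47*J) = -47*J*(87 + J))
h(d, H) = 6 (h(d, H) = 5 - 1*(-1) = 5 + 1 = 6)
P(W) = 6
P(60) + S(155) = 6 - 47*155*(87 + 155) = 6 - 47*155*242 = 6 - 1762970 = -1762964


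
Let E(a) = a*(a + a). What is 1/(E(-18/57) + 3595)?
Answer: 361/1297867 ≈ 0.00027815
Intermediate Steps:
E(a) = 2*a² (E(a) = a*(2*a) = 2*a²)
1/(E(-18/57) + 3595) = 1/(2*(-18/57)² + 3595) = 1/(2*(-18*1/57)² + 3595) = 1/(2*(-6/19)² + 3595) = 1/(2*(36/361) + 3595) = 1/(72/361 + 3595) = 1/(1297867/361) = 361/1297867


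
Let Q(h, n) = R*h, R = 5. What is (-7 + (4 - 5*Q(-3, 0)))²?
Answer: 5184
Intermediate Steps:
Q(h, n) = 5*h
(-7 + (4 - 5*Q(-3, 0)))² = (-7 + (4 - 25*(-3)))² = (-7 + (4 - 5*(-15)))² = (-7 + (4 + 75))² = (-7 + 79)² = 72² = 5184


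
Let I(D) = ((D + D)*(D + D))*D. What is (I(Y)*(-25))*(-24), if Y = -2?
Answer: -19200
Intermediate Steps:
I(D) = 4*D³ (I(D) = ((2*D)*(2*D))*D = (4*D²)*D = 4*D³)
(I(Y)*(-25))*(-24) = ((4*(-2)³)*(-25))*(-24) = ((4*(-8))*(-25))*(-24) = -32*(-25)*(-24) = 800*(-24) = -19200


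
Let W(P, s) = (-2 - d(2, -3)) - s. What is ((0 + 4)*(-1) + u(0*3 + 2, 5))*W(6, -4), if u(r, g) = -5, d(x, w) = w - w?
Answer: -18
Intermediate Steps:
d(x, w) = 0
W(P, s) = -2 - s (W(P, s) = (-2 - 1*0) - s = (-2 + 0) - s = -2 - s)
((0 + 4)*(-1) + u(0*3 + 2, 5))*W(6, -4) = ((0 + 4)*(-1) - 5)*(-2 - 1*(-4)) = (4*(-1) - 5)*(-2 + 4) = (-4 - 5)*2 = -9*2 = -18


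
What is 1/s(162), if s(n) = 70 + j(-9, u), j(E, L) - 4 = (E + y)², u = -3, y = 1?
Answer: 1/138 ≈ 0.0072464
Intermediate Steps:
j(E, L) = 4 + (1 + E)² (j(E, L) = 4 + (E + 1)² = 4 + (1 + E)²)
s(n) = 138 (s(n) = 70 + (4 + (1 - 9)²) = 70 + (4 + (-8)²) = 70 + (4 + 64) = 70 + 68 = 138)
1/s(162) = 1/138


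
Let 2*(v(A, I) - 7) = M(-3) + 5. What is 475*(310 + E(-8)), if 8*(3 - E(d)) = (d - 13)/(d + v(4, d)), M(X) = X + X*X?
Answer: 1787425/12 ≈ 1.4895e+5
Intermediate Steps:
M(X) = X + X**2
v(A, I) = 25/2 (v(A, I) = 7 + (-3*(1 - 3) + 5)/2 = 7 + (-3*(-2) + 5)/2 = 7 + (6 + 5)/2 = 7 + (1/2)*11 = 7 + 11/2 = 25/2)
E(d) = 3 - (-13 + d)/(8*(25/2 + d)) (E(d) = 3 - (d - 13)/(8*(d + 25/2)) = 3 - (-13 + d)/(8*(25/2 + d)))
475*(310 + E(-8)) = 475*(310 + (313 + 23*(-8))/(4*(25 + 2*(-8)))) = 475*(310 + (313 - 184)/(4*(25 - 16))) = 475*(310 + (1/4)*129/9) = 475*(310 + (1/4)*(1/9)*129) = 475*(310 + 43/12) = 475*(3763/12) = 1787425/12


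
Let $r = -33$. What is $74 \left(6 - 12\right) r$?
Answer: $14652$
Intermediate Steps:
$74 \left(6 - 12\right) r = 74 \left(6 - 12\right) \left(-33\right) = 74 \left(-6\right) \left(-33\right) = \left(-444\right) \left(-33\right) = 14652$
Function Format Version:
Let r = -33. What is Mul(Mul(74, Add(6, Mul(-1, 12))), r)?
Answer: 14652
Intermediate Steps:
Mul(Mul(74, Add(6, Mul(-1, 12))), r) = Mul(Mul(74, Add(6, Mul(-1, 12))), -33) = Mul(Mul(74, Add(6, -12)), -33) = Mul(Mul(74, -6), -33) = Mul(-444, -33) = 14652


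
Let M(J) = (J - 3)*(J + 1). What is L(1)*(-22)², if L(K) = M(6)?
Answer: 10164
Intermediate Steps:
M(J) = (1 + J)*(-3 + J) (M(J) = (-3 + J)*(1 + J) = (1 + J)*(-3 + J))
L(K) = 21 (L(K) = -3 + 6² - 2*6 = -3 + 36 - 12 = 21)
L(1)*(-22)² = 21*(-22)² = 21*484 = 10164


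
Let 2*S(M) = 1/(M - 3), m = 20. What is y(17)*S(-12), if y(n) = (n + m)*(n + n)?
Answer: -629/15 ≈ -41.933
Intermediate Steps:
S(M) = 1/(2*(-3 + M)) (S(M) = 1/(2*(M - 3)) = 1/(2*(-3 + M)))
y(n) = 2*n*(20 + n) (y(n) = (n + 20)*(n + n) = (20 + n)*(2*n) = 2*n*(20 + n))
y(17)*S(-12) = (2*17*(20 + 17))*(1/(2*(-3 - 12))) = (2*17*37)*((½)/(-15)) = 1258*((½)*(-1/15)) = 1258*(-1/30) = -629/15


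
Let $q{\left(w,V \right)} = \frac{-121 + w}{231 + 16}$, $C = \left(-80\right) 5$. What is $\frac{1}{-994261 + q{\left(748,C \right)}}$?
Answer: $- \frac{13}{12925360} \approx -1.0058 \cdot 10^{-6}$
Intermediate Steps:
$C = -400$
$q{\left(w,V \right)} = - \frac{121}{247} + \frac{w}{247}$ ($q{\left(w,V \right)} = \frac{-121 + w}{247} = \left(-121 + w\right) \frac{1}{247} = - \frac{121}{247} + \frac{w}{247}$)
$\frac{1}{-994261 + q{\left(748,C \right)}} = \frac{1}{-994261 + \left(- \frac{121}{247} + \frac{1}{247} \cdot 748\right)} = \frac{1}{-994261 + \left(- \frac{121}{247} + \frac{748}{247}\right)} = \frac{1}{-994261 + \frac{33}{13}} = \frac{1}{- \frac{12925360}{13}} = - \frac{13}{12925360}$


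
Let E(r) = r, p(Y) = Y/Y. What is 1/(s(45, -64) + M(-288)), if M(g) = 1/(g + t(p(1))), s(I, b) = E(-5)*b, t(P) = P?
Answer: 287/91839 ≈ 0.0031250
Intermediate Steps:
p(Y) = 1
s(I, b) = -5*b
M(g) = 1/(1 + g) (M(g) = 1/(g + 1) = 1/(1 + g))
1/(s(45, -64) + M(-288)) = 1/(-5*(-64) + 1/(1 - 288)) = 1/(320 + 1/(-287)) = 1/(320 - 1/287) = 1/(91839/287) = 287/91839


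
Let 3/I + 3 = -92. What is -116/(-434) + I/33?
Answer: 60393/226765 ≈ 0.26632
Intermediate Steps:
I = -3/95 (I = 3/(-3 - 92) = 3/(-95) = 3*(-1/95) = -3/95 ≈ -0.031579)
-116/(-434) + I/33 = -116/(-434) - 3/95/33 = -116*(-1/434) - 3/95*1/33 = 58/217 - 1/1045 = 60393/226765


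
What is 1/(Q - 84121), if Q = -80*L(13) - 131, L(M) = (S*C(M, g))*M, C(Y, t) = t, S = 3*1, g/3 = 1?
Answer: -1/93612 ≈ -1.0682e-5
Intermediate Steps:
g = 3 (g = 3*1 = 3)
S = 3
L(M) = 9*M (L(M) = (3*3)*M = 9*M)
Q = -9491 (Q = -720*13 - 131 = -80*117 - 131 = -9360 - 131 = -9491)
1/(Q - 84121) = 1/(-9491 - 84121) = 1/(-93612) = -1/93612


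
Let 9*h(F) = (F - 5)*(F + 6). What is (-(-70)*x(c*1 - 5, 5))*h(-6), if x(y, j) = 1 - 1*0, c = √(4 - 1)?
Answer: 0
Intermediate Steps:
c = √3 ≈ 1.7320
x(y, j) = 1 (x(y, j) = 1 + 0 = 1)
h(F) = (-5 + F)*(6 + F)/9 (h(F) = ((F - 5)*(F + 6))/9 = ((-5 + F)*(6 + F))/9 = (-5 + F)*(6 + F)/9)
(-(-70)*x(c*1 - 5, 5))*h(-6) = (-(-70))*(-10/3 + (⅑)*(-6) + (⅑)*(-6)²) = (-14*(-5))*(-10/3 - ⅔ + (⅑)*36) = 70*(-10/3 - ⅔ + 4) = 70*0 = 0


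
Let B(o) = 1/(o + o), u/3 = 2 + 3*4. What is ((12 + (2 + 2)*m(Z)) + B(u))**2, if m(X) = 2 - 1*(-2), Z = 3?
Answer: 5536609/7056 ≈ 784.67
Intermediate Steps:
m(X) = 4 (m(X) = 2 + 2 = 4)
u = 42 (u = 3*(2 + 3*4) = 3*(2 + 12) = 3*14 = 42)
B(o) = 1/(2*o)
((12 + (2 + 2)*m(Z)) + B(u))**2 = ((12 + (2 + 2)*4) + (1/2)/42)**2 = ((12 + 4*4) + (1/2)*(1/42))**2 = ((12 + 16) + 1/84)**2 = (28 + 1/84)**2 = (2353/84)**2 = 5536609/7056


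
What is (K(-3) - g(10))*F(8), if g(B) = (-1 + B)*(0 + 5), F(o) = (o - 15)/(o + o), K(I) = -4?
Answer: 343/16 ≈ 21.438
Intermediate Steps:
F(o) = (-15 + o)/(2*o) (F(o) = (-15 + o)/((2*o)) = (-15 + o)*(1/(2*o)) = (-15 + o)/(2*o))
g(B) = -5 + 5*B (g(B) = (-1 + B)*5 = -5 + 5*B)
(K(-3) - g(10))*F(8) = (-4 - (-5 + 5*10))*((½)*(-15 + 8)/8) = (-4 - (-5 + 50))*((½)*(⅛)*(-7)) = (-4 - 1*45)*(-7/16) = (-4 - 45)*(-7/16) = -49*(-7/16) = 343/16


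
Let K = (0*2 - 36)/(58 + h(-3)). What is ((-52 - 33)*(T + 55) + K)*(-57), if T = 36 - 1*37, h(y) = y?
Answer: 14391702/55 ≈ 2.6167e+5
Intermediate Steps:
T = -1 (T = 36 - 37 = -1)
K = -36/55 (K = (0*2 - 36)/(58 - 3) = (0 - 36)/55 = -36*1/55 = -36/55 ≈ -0.65455)
((-52 - 33)*(T + 55) + K)*(-57) = ((-52 - 33)*(-1 + 55) - 36/55)*(-57) = (-85*54 - 36/55)*(-57) = (-4590 - 36/55)*(-57) = -252486/55*(-57) = 14391702/55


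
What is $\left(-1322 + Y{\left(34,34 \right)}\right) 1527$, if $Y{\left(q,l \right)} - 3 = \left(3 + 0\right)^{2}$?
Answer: $-2000370$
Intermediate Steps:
$Y{\left(q,l \right)} = 12$ ($Y{\left(q,l \right)} = 3 + \left(3 + 0\right)^{2} = 3 + 3^{2} = 3 + 9 = 12$)
$\left(-1322 + Y{\left(34,34 \right)}\right) 1527 = \left(-1322 + 12\right) 1527 = \left(-1310\right) 1527 = -2000370$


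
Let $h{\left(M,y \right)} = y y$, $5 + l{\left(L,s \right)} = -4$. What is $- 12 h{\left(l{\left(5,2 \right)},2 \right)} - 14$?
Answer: $-62$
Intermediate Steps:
$l{\left(L,s \right)} = -9$ ($l{\left(L,s \right)} = -5 - 4 = -9$)
$h{\left(M,y \right)} = y^{2}$
$- 12 h{\left(l{\left(5,2 \right)},2 \right)} - 14 = - 12 \cdot 2^{2} - 14 = \left(-12\right) 4 - 14 = -48 - 14 = -62$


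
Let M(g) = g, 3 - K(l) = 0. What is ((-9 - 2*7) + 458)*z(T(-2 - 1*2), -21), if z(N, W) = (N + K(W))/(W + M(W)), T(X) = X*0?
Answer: -435/14 ≈ -31.071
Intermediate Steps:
K(l) = 3 (K(l) = 3 - 1*0 = 3 + 0 = 3)
T(X) = 0
z(N, W) = (3 + N)/(2*W) (z(N, W) = (N + 3)/(W + W) = (3 + N)/((2*W)) = (3 + N)*(1/(2*W)) = (3 + N)/(2*W))
((-9 - 2*7) + 458)*z(T(-2 - 1*2), -21) = ((-9 - 2*7) + 458)*((½)*(3 + 0)/(-21)) = ((-9 - 14) + 458)*((½)*(-1/21)*3) = (-23 + 458)*(-1/14) = 435*(-1/14) = -435/14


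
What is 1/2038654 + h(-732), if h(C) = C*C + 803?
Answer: 1093996780059/2038654 ≈ 5.3663e+5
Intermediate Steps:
h(C) = 803 + C² (h(C) = C² + 803 = 803 + C²)
1/2038654 + h(-732) = 1/2038654 + (803 + (-732)²) = 1/2038654 + (803 + 535824) = 1/2038654 + 536627 = 1093996780059/2038654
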